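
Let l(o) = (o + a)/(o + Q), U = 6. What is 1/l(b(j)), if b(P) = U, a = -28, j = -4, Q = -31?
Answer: 25/22 ≈ 1.1364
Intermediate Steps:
b(P) = 6
l(o) = (-28 + o)/(-31 + o) (l(o) = (o - 28)/(o - 31) = (-28 + o)/(-31 + o))
1/l(b(j)) = 1/((-28 + 6)/(-31 + 6)) = 1/(-22/(-25)) = 1/(-1/25*(-22)) = 1/(22/25) = 25/22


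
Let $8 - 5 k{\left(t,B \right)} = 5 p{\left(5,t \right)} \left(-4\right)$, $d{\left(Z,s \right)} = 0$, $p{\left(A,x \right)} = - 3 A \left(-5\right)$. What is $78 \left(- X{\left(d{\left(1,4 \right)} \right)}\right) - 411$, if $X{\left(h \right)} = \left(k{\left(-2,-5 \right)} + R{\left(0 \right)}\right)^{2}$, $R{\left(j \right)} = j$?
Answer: $- \frac{177387267}{25} \approx -7.0955 \cdot 10^{6}$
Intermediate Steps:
$p{\left(A,x \right)} = 15 A$
$k{\left(t,B \right)} = \frac{1508}{5}$ ($k{\left(t,B \right)} = \frac{8}{5} - \frac{5 \cdot 15 \cdot 5 \left(-4\right)}{5} = \frac{8}{5} - \frac{5 \cdot 75 \left(-4\right)}{5} = \frac{8}{5} - \frac{375 \left(-4\right)}{5} = \frac{8}{5} - -300 = \frac{8}{5} + 300 = \frac{1508}{5}$)
$X{\left(h \right)} = \frac{2274064}{25}$ ($X{\left(h \right)} = \left(\frac{1508}{5} + 0\right)^{2} = \left(\frac{1508}{5}\right)^{2} = \frac{2274064}{25}$)
$78 \left(- X{\left(d{\left(1,4 \right)} \right)}\right) - 411 = 78 \left(\left(-1\right) \frac{2274064}{25}\right) - 411 = 78 \left(- \frac{2274064}{25}\right) - 411 = - \frac{177376992}{25} - 411 = - \frac{177387267}{25}$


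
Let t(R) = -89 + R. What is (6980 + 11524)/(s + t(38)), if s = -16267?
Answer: -9252/8159 ≈ -1.1340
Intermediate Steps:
(6980 + 11524)/(s + t(38)) = (6980 + 11524)/(-16267 + (-89 + 38)) = 18504/(-16267 - 51) = 18504/(-16318) = 18504*(-1/16318) = -9252/8159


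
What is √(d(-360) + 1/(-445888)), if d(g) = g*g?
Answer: √402602619794633/55736 ≈ 360.00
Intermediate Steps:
d(g) = g²
√(d(-360) + 1/(-445888)) = √((-360)² + 1/(-445888)) = √(129600 - 1/445888) = √(57787084799/445888) = √402602619794633/55736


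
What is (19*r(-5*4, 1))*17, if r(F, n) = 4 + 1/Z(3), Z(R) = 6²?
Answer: 46835/36 ≈ 1301.0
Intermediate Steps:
Z(R) = 36
r(F, n) = 145/36 (r(F, n) = 4 + 1/36 = 145/36)
(19*r(-5*4, 1))*17 = (19*(145/36))*17 = (2755/36)*17 = 46835/36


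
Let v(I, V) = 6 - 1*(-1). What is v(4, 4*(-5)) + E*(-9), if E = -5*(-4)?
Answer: -173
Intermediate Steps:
v(I, V) = 7 (v(I, V) = 6 + 1 = 7)
E = 20
v(4, 4*(-5)) + E*(-9) = 7 + 20*(-9) = 7 - 180 = -173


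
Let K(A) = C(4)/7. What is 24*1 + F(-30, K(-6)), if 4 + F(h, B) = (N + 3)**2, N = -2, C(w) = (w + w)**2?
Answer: 21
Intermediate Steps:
C(w) = 4*w**2 (C(w) = (2*w)**2 = 4*w**2)
K(A) = 64/7 (K(A) = (4*4**2)/7 = (4*16)*(1/7) = 64*(1/7) = 64/7)
F(h, B) = -3 (F(h, B) = -4 + (-2 + 3)**2 = -4 + 1**2 = -4 + 1 = -3)
24*1 + F(-30, K(-6)) = 24*1 - 3 = 24 - 3 = 21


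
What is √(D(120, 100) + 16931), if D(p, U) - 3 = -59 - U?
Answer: 5*√671 ≈ 129.52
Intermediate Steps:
D(p, U) = -56 - U (D(p, U) = 3 + (-59 - U) = -56 - U)
√(D(120, 100) + 16931) = √((-56 - 1*100) + 16931) = √((-56 - 100) + 16931) = √(-156 + 16931) = √16775 = 5*√671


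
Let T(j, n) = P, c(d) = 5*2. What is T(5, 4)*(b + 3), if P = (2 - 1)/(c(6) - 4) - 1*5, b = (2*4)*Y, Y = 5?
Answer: -1247/6 ≈ -207.83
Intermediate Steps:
b = 40 (b = (2*4)*5 = 8*5 = 40)
c(d) = 10
P = -29/6 (P = (2 - 1)/(10 - 4) - 1*5 = 1/6 - 5 = 1*(⅙) - 5 = ⅙ - 5 = -29/6 ≈ -4.8333)
T(j, n) = -29/6
T(5, 4)*(b + 3) = -29*(40 + 3)/6 = -29/6*43 = -1247/6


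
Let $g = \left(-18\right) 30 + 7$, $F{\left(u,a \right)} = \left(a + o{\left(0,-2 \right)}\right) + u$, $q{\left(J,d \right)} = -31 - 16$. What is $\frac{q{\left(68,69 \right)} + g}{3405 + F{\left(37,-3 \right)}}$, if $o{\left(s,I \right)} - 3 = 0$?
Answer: $- \frac{290}{1721} \approx -0.16851$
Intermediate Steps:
$q{\left(J,d \right)} = -47$ ($q{\left(J,d \right)} = -31 - 16 = -47$)
$o{\left(s,I \right)} = 3$ ($o{\left(s,I \right)} = 3 + 0 = 3$)
$F{\left(u,a \right)} = 3 + a + u$ ($F{\left(u,a \right)} = \left(a + 3\right) + u = \left(3 + a\right) + u = 3 + a + u$)
$g = -533$ ($g = -540 + 7 = -533$)
$\frac{q{\left(68,69 \right)} + g}{3405 + F{\left(37,-3 \right)}} = \frac{-47 - 533}{3405 + \left(3 - 3 + 37\right)} = - \frac{580}{3405 + 37} = - \frac{580}{3442} = \left(-580\right) \frac{1}{3442} = - \frac{290}{1721}$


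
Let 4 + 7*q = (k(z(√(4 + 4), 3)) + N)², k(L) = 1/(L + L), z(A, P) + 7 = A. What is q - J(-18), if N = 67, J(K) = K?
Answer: 4418215/6724 - 5487*√2/11767 ≈ 656.42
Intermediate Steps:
z(A, P) = -7 + A
k(L) = 1/(2*L)
q = -4/7 + (67 + 1/(2*(-7 + 2*√2)))²/7 (q = -4/7 + (1/(2*(-7 + √(4 + 4))) + 67)²/7 = -4/7 + (1/(2*(-7 + √8)) + 67)²/7 = -4/7 + (1/(2*(-7 + 2*√2)) + 67)²/7 = -4/7 + (67 + 1/(2*(-7 + 2*√2)))²/7 ≈ 638.42)
q - J(-18) = (4297183/6724 - 5487*√2/11767) - 1*(-18) = (4297183/6724 - 5487*√2/11767) + 18 = 4418215/6724 - 5487*√2/11767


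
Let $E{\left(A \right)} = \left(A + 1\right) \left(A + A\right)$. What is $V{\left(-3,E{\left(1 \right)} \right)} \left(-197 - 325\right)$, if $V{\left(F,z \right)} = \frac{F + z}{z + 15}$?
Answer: $- \frac{522}{19} \approx -27.474$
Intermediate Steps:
$E{\left(A \right)} = 2 A \left(1 + A\right)$ ($E{\left(A \right)} = \left(1 + A\right) 2 A = 2 A \left(1 + A\right)$)
$V{\left(F,z \right)} = \frac{F + z}{15 + z}$
$V{\left(-3,E{\left(1 \right)} \right)} \left(-197 - 325\right) = \frac{-3 + 2 \cdot 1 \left(1 + 1\right)}{15 + 2 \cdot 1 \left(1 + 1\right)} \left(-197 - 325\right) = \frac{-3 + 2 \cdot 1 \cdot 2}{15 + 2 \cdot 1 \cdot 2} \left(-522\right) = \frac{-3 + 4}{15 + 4} \left(-522\right) = \frac{1}{19} \cdot 1 \left(-522\right) = \frac{1}{19} \left(-522\right) = - \frac{522}{19}$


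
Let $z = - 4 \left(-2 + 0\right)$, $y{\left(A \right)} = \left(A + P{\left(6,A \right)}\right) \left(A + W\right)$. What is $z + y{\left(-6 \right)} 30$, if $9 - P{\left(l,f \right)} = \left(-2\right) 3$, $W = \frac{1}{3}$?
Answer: $-1522$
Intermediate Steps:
$W = \frac{1}{3} \approx 0.33333$
$P{\left(l,f \right)} = 15$ ($P{\left(l,f \right)} = 9 - \left(-2\right) 3 = 9 - -6 = 9 + 6 = 15$)
$y{\left(A \right)} = \left(15 + A\right) \left(\frac{1}{3} + A\right)$ ($y{\left(A \right)} = \left(A + 15\right) \left(A + \frac{1}{3}\right) = \left(15 + A\right) \left(\frac{1}{3} + A\right)$)
$z = 8$ ($z = \left(-4\right) \left(-2\right) = 8$)
$z + y{\left(-6 \right)} 30 = 8 + \left(5 + \left(-6\right)^{2} + \frac{46}{3} \left(-6\right)\right) 30 = 8 + \left(5 + 36 - 92\right) 30 = 8 - 1530 = -1522$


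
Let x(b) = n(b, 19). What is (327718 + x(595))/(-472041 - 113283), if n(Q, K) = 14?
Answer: -27311/48777 ≈ -0.55992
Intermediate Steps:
x(b) = 14
(327718 + x(595))/(-472041 - 113283) = (327718 + 14)/(-472041 - 113283) = 327732/(-585324) = 327732*(-1/585324) = -27311/48777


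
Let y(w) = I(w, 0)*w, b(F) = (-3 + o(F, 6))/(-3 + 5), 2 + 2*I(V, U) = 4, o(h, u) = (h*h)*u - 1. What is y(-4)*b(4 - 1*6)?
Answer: -40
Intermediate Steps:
o(h, u) = -1 + u*h**2 (o(h, u) = h**2*u - 1 = u*h**2 - 1 = -1 + u*h**2)
I(V, U) = 1 (I(V, U) = -1 + (1/2)*4 = -1 + 2 = 1)
b(F) = -2 + 3*F**2 (b(F) = (-3 + (-1 + 6*F**2))/(-3 + 5) = (-4 + 6*F**2)/2 = (-4 + 6*F**2)*(1/2) = -2 + 3*F**2)
y(w) = w (y(w) = 1*w = w)
y(-4)*b(4 - 1*6) = -4*(-2 + 3*(4 - 1*6)**2) = -4*(-2 + 3*(4 - 6)**2) = -4*(-2 + 3*(-2)**2) = -4*(-2 + 3*4) = -4*(-2 + 12) = -4*10 = -40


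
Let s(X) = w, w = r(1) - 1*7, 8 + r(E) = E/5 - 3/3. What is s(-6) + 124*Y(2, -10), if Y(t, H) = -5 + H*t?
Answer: -15579/5 ≈ -3115.8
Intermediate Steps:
r(E) = -9 + E/5 (r(E) = -8 + (E/5 - 3/3) = -8 + (E*(⅕) - 3*⅓) = -8 + (E/5 - 1) = -8 + (-1 + E/5) = -9 + E/5)
w = -79/5 (w = (-9 + (⅕)*1) - 1*7 = (-9 + ⅕) - 7 = -44/5 - 7 = -79/5 ≈ -15.800)
s(X) = -79/5
s(-6) + 124*Y(2, -10) = -79/5 + 124*(-5 - 10*2) = -79/5 + 124*(-5 - 20) = -79/5 + 124*(-25) = -79/5 - 3100 = -15579/5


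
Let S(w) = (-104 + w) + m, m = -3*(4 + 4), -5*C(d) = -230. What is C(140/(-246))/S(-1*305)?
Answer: -46/433 ≈ -0.10624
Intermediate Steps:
C(d) = 46 (C(d) = -⅕*(-230) = 46)
m = -24 (m = -3*8 = -24)
S(w) = -128 + w (S(w) = (-104 + w) - 24 = -128 + w)
C(140/(-246))/S(-1*305) = 46/(-128 - 1*305) = 46/(-128 - 305) = 46/(-433) = 46*(-1/433) = -46/433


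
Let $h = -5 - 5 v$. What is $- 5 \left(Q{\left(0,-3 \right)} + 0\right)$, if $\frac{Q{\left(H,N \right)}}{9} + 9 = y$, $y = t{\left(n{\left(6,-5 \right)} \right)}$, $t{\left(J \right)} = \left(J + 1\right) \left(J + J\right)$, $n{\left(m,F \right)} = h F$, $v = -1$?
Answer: $405$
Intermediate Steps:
$h = 0$ ($h = -5 - -5 = -5 + 5 = 0$)
$n{\left(m,F \right)} = 0$ ($n{\left(m,F \right)} = 0 F = 0$)
$t{\left(J \right)} = 2 J \left(1 + J\right)$ ($t{\left(J \right)} = \left(1 + J\right) 2 J = 2 J \left(1 + J\right)$)
$y = 0$ ($y = 2 \cdot 0 \left(1 + 0\right) = 2 \cdot 0 \cdot 1 = 0$)
$Q{\left(H,N \right)} = -81$ ($Q{\left(H,N \right)} = -81 + 9 \cdot 0 = -81 + 0 = -81$)
$- 5 \left(Q{\left(0,-3 \right)} + 0\right) = - 5 \left(-81 + 0\right) = \left(-5\right) \left(-81\right) = 405$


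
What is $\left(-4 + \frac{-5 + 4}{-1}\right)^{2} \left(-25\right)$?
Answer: $-225$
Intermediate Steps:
$\left(-4 + \frac{-5 + 4}{-1}\right)^{2} \left(-25\right) = \left(-4 - -1\right)^{2} \left(-25\right) = \left(-4 + 1\right)^{2} \left(-25\right) = \left(-3\right)^{2} \left(-25\right) = 9 \left(-25\right) = -225$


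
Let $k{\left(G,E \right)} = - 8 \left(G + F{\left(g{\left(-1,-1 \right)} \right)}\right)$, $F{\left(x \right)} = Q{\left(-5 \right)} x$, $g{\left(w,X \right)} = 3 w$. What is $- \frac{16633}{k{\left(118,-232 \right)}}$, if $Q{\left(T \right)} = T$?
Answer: $\frac{16633}{1064} \approx 15.633$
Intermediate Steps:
$F{\left(x \right)} = - 5 x$
$k{\left(G,E \right)} = -120 - 8 G$ ($k{\left(G,E \right)} = - 8 \left(G - 5 \cdot 3 \left(-1\right)\right) = - 8 \left(G - -15\right) = - 8 \left(G + 15\right) = - 8 \left(15 + G\right) = -120 - 8 G$)
$- \frac{16633}{k{\left(118,-232 \right)}} = - \frac{16633}{-120 - 944} = - \frac{16633}{-1064} = \left(-16633\right) \left(- \frac{1}{1064}\right) = \frac{16633}{1064}$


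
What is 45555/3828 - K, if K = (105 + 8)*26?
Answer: -3733703/1276 ≈ -2926.1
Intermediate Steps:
K = 2938 (K = 113*26 = 2938)
45555/3828 - K = 45555/3828 - 1*2938 = 45555*(1/3828) - 2938 = 15185/1276 - 2938 = -3733703/1276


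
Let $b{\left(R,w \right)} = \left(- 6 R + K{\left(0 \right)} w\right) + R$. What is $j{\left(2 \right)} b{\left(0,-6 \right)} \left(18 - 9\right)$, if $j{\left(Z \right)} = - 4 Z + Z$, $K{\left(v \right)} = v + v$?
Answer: $0$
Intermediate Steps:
$K{\left(v \right)} = 2 v$
$b{\left(R,w \right)} = - 5 R$ ($b{\left(R,w \right)} = \left(- 6 R + 2 \cdot 0 w\right) + R = \left(- 6 R + 0 w\right) + R = \left(- 6 R + 0\right) + R = - 6 R + R = - 5 R$)
$j{\left(Z \right)} = - 3 Z$
$j{\left(2 \right)} b{\left(0,-6 \right)} \left(18 - 9\right) = \left(-3\right) 2 \left(\left(-5\right) 0\right) \left(18 - 9\right) = \left(-6\right) 0 \left(18 - 9\right) = 0 \cdot 9 = 0$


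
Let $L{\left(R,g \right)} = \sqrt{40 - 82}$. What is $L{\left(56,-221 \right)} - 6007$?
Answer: $-6007 + i \sqrt{42} \approx -6007.0 + 6.4807 i$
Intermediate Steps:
$L{\left(R,g \right)} = i \sqrt{42}$ ($L{\left(R,g \right)} = \sqrt{-42} = i \sqrt{42}$)
$L{\left(56,-221 \right)} - 6007 = i \sqrt{42} - 6007 = -6007 + i \sqrt{42}$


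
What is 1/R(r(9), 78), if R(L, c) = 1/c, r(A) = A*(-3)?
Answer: 78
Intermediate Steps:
r(A) = -3*A
1/R(r(9), 78) = 1/(1/78) = 78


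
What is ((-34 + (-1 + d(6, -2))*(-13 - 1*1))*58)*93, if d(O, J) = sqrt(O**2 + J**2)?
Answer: -107880 - 151032*sqrt(10) ≈ -5.8549e+5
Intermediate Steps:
d(O, J) = sqrt(J**2 + O**2)
((-34 + (-1 + d(6, -2))*(-13 - 1*1))*58)*93 = ((-34 + (-1 + sqrt((-2)**2 + 6**2))*(-13 - 1*1))*58)*93 = ((-34 + (-1 + sqrt(4 + 36))*(-13 - 1))*58)*93 = ((-34 + (-1 + sqrt(40))*(-14))*58)*93 = ((-34 + (-1 + 2*sqrt(10))*(-14))*58)*93 = ((-34 + (14 - 28*sqrt(10)))*58)*93 = ((-20 - 28*sqrt(10))*58)*93 = (-1160 - 1624*sqrt(10))*93 = -107880 - 151032*sqrt(10)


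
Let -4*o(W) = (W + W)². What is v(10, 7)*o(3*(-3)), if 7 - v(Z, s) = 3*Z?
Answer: 1863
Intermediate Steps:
v(Z, s) = 7 - 3*Z
o(W) = -W² (o(W) = -(W + W)²/4 = -4*W²/4 = -W²)
v(10, 7)*o(3*(-3)) = (7 - 3*10)*(-(3*(-3))²) = (7 - 30)*(-1*(-9)²) = -(-23)*81 = -23*(-81) = 1863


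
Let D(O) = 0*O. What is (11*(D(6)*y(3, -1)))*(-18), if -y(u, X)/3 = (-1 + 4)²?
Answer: 0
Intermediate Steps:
D(O) = 0
y(u, X) = -27 (y(u, X) = -3*(-1 + 4)² = -3*3² = -3*9 = -27)
(11*(D(6)*y(3, -1)))*(-18) = (11*(0*(-27)))*(-18) = (11*0)*(-18) = 0*(-18) = 0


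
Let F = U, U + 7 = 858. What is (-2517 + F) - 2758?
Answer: -4424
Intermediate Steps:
U = 851 (U = -7 + 858 = 851)
F = 851
(-2517 + F) - 2758 = (-2517 + 851) - 2758 = -1666 - 2758 = -4424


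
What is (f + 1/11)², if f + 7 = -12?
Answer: 43264/121 ≈ 357.55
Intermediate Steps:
f = -19 (f = -7 - 12 = -19)
(f + 1/11)² = (-19 + 1/11)² = (-208/11)² = 43264/121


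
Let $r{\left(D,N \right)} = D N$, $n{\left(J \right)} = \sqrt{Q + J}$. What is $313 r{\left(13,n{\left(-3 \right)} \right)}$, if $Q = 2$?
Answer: $4069 i \approx 4069.0 i$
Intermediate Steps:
$n{\left(J \right)} = \sqrt{2 + J}$
$313 r{\left(13,n{\left(-3 \right)} \right)} = 313 \cdot 13 \sqrt{2 - 3} = 313 \cdot 13 \sqrt{-1} = 313 \cdot 13 i = 4069 i$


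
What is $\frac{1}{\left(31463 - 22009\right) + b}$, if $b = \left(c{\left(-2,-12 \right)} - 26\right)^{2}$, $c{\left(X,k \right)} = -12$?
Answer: $\frac{1}{10898} \approx 9.176 \cdot 10^{-5}$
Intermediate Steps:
$b = 1444$ ($b = \left(-12 - 26\right)^{2} = \left(-38\right)^{2} = 1444$)
$\frac{1}{\left(31463 - 22009\right) + b} = \frac{1}{\left(31463 - 22009\right) + 1444} = \frac{1}{9454 + 1444} = \frac{1}{10898}$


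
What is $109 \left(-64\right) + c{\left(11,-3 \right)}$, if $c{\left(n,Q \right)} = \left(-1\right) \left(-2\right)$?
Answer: $-6974$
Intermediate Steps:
$c{\left(n,Q \right)} = 2$
$109 \left(-64\right) + c{\left(11,-3 \right)} = 109 \left(-64\right) + 2 = -6976 + 2 = -6974$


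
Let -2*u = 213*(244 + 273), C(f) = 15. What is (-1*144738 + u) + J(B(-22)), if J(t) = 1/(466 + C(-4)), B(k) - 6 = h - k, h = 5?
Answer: -192206155/962 ≈ -1.9980e+5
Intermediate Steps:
u = -110121/2 (u = -213*(244 + 273)/2 = -213*517/2 = -½*110121 = -110121/2 ≈ -55061.)
B(k) = 11 - k (B(k) = 6 + (5 - k) = 11 - k)
J(t) = 1/481 (J(t) = 1/(466 + 15) = 1/481)
(-1*144738 + u) + J(B(-22)) = (-1*144738 - 110121/2) + 1/481 = (-144738 - 110121/2) + 1/481 = -399597/2 + 1/481 = -192206155/962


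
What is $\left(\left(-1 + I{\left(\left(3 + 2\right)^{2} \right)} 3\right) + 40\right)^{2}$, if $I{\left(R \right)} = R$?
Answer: $12996$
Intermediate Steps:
$\left(\left(-1 + I{\left(\left(3 + 2\right)^{2} \right)} 3\right) + 40\right)^{2} = \left(\left(-1 + \left(3 + 2\right)^{2} \cdot 3\right) + 40\right)^{2} = \left(\left(-1 + 5^{2} \cdot 3\right) + 40\right)^{2} = \left(\left(-1 + 25 \cdot 3\right) + 40\right)^{2} = \left(\left(-1 + 75\right) + 40\right)^{2} = \left(74 + 40\right)^{2} = 114^{2} = 12996$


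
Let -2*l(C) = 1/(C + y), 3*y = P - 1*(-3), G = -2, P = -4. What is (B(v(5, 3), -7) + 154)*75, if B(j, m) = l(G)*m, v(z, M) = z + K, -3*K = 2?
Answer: 22875/2 ≈ 11438.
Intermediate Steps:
K = -⅔ (K = -⅓*2 = -⅔ ≈ -0.66667)
y = -⅓ (y = (-4 - 1*(-3))/3 = (-4 + 3)/3 = (⅓)*(-1) = -⅓ ≈ -0.33333)
v(z, M) = -⅔ + z (v(z, M) = z - ⅔ = -⅔ + z)
l(C) = -1/(2*(-⅓ + C)) (l(C) = -1/(2*(C - ⅓)) = -1/(2*(-⅓ + C)))
B(j, m) = 3*m/14 (B(j, m) = (-3/(-2 + 6*(-2)))*m = (-3/(-2 - 12))*m = (-3/(-14))*m = (-3*(-1/14))*m = 3*m/14)
(B(v(5, 3), -7) + 154)*75 = ((3/14)*(-7) + 154)*75 = (-3/2 + 154)*75 = (305/2)*75 = 22875/2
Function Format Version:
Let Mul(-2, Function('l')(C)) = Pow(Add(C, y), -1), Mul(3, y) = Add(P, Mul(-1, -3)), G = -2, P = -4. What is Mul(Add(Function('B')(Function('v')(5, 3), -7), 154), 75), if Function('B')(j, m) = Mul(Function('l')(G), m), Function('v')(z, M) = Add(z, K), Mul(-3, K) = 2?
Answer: Rational(22875, 2) ≈ 11438.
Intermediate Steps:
K = Rational(-2, 3) (K = Mul(Rational(-1, 3), 2) = Rational(-2, 3) ≈ -0.66667)
y = Rational(-1, 3) (y = Mul(Rational(1, 3), Add(-4, Mul(-1, -3))) = Mul(Rational(1, 3), Add(-4, 3)) = Mul(Rational(1, 3), -1) = Rational(-1, 3) ≈ -0.33333)
Function('v')(z, M) = Add(Rational(-2, 3), z) (Function('v')(z, M) = Add(z, Rational(-2, 3)) = Add(Rational(-2, 3), z))
Function('l')(C) = Mul(Rational(-1, 2), Pow(Add(Rational(-1, 3), C), -1)) (Function('l')(C) = Mul(Rational(-1, 2), Pow(Add(C, Rational(-1, 3)), -1)) = Mul(Rational(-1, 2), Pow(Add(Rational(-1, 3), C), -1)))
Function('B')(j, m) = Mul(Rational(3, 14), m) (Function('B')(j, m) = Mul(Mul(-3, Pow(Add(-2, Mul(6, -2)), -1)), m) = Mul(Mul(-3, Pow(Add(-2, -12), -1)), m) = Mul(Mul(-3, Pow(-14, -1)), m) = Mul(Mul(-3, Rational(-1, 14)), m) = Mul(Rational(3, 14), m))
Mul(Add(Function('B')(Function('v')(5, 3), -7), 154), 75) = Mul(Add(Mul(Rational(3, 14), -7), 154), 75) = Mul(Add(Rational(-3, 2), 154), 75) = Mul(Rational(305, 2), 75) = Rational(22875, 2)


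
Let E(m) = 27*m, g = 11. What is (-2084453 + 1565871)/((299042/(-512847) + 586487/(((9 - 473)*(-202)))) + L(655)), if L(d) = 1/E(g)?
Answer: -822599701474072896/9006074069753 ≈ -91338.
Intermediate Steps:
L(d) = 1/297 (L(d) = 1/(27*11) = 1/297)
(-2084453 + 1565871)/((299042/(-512847) + 586487/(((9 - 473)*(-202)))) + L(655)) = (-2084453 + 1565871)/((299042/(-512847) + 586487/(((9 - 473)*(-202)))) + 1/297) = -518582/((299042*(-1/512847) + 586487/((-464*(-202)))) + 1/297) = -518582/((-299042/512847 + 586487/93728) + 1/297) = -518582/(272749489913/48068123616 + 1/297) = -518582/9006074069753/1586248079328 = -518582*1586248079328/9006074069753 = -822599701474072896/9006074069753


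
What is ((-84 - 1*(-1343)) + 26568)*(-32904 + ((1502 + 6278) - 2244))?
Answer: -761569336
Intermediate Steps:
((-84 - 1*(-1343)) + 26568)*(-32904 + ((1502 + 6278) - 2244)) = ((-84 + 1343) + 26568)*(-32904 + (7780 - 2244)) = (1259 + 26568)*(-32904 + 5536) = 27827*(-27368) = -761569336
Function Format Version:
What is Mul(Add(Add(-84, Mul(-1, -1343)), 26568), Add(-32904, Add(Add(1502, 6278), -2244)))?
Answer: -761569336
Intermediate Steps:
Mul(Add(Add(-84, Mul(-1, -1343)), 26568), Add(-32904, Add(Add(1502, 6278), -2244))) = Mul(Add(Add(-84, 1343), 26568), Add(-32904, Add(7780, -2244))) = Mul(Add(1259, 26568), Add(-32904, 5536)) = Mul(27827, -27368) = -761569336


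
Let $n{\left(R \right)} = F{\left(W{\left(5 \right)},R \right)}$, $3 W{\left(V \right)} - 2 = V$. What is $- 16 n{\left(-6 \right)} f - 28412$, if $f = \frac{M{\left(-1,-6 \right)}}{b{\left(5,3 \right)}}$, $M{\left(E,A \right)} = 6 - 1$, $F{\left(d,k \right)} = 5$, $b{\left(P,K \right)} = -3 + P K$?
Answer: $- \frac{85336}{3} \approx -28445.0$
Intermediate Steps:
$W{\left(V \right)} = \frac{2}{3} + \frac{V}{3}$
$b{\left(P,K \right)} = -3 + K P$
$n{\left(R \right)} = 5$
$M{\left(E,A \right)} = 5$ ($M{\left(E,A \right)} = 6 - 1 = 5$)
$f = \frac{5}{12}$ ($f = \frac{5}{-3 + 3 \cdot 5} = \frac{5}{-3 + 15} = \frac{5}{12} \approx 0.41667$)
$- 16 n{\left(-6 \right)} f - 28412 = \left(-16\right) 5 \cdot \frac{5}{12} - 28412 = \left(-80\right) \frac{5}{12} - 28412 = - \frac{100}{3} - 28412 = - \frac{85336}{3}$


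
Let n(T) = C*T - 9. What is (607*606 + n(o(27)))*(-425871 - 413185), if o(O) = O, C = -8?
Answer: -308451249552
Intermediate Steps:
n(T) = -9 - 8*T (n(T) = -8*T - 9 = -9 - 8*T)
(607*606 + n(o(27)))*(-425871 - 413185) = (607*606 + (-9 - 8*27))*(-425871 - 413185) = (367842 + (-9 - 216))*(-839056) = (367842 - 225)*(-839056) = 367617*(-839056) = -308451249552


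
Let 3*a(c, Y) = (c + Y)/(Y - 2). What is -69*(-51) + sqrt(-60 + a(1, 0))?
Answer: 3519 + 19*I*sqrt(6)/6 ≈ 3519.0 + 7.7567*I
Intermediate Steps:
a(c, Y) = (Y + c)/(3*(-2 + Y)) (a(c, Y) = ((c + Y)/(Y - 2))/3 = ((Y + c)/(-2 + Y))/3 = (Y + c)/(3*(-2 + Y)))
-69*(-51) + sqrt(-60 + a(1, 0)) = -69*(-51) + sqrt(-60 + (0 + 1)/(3*(-2 + 0))) = 3519 + sqrt(-60 + (1/3)*1/(-2)) = 3519 + sqrt(-60 + (1/3)*(-1/2)*1) = 3519 + sqrt(-60 - 1/6) = 3519 + sqrt(-361/6) = 3519 + 19*I*sqrt(6)/6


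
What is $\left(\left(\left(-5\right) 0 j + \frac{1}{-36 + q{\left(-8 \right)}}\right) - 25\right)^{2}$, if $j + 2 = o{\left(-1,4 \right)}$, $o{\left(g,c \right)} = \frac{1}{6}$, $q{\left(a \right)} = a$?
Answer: $\frac{1212201}{1936} \approx 626.14$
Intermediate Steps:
$o{\left(g,c \right)} = \frac{1}{6}$
$j = - \frac{11}{6}$ ($j = -2 + \frac{1}{6} = - \frac{11}{6} \approx -1.8333$)
$\left(\left(\left(-5\right) 0 j + \frac{1}{-36 + q{\left(-8 \right)}}\right) - 25\right)^{2} = \left(\left(\left(-5\right) 0 \left(- \frac{11}{6}\right) + \frac{1}{-36 - 8}\right) - 25\right)^{2} = \left(\left(0 \left(- \frac{11}{6}\right) + \frac{1}{-44}\right) - 25\right)^{2} = \left(\left(0 - \frac{1}{44}\right) - 25\right)^{2} = \left(- \frac{1}{44} - 25\right)^{2} = \left(- \frac{1101}{44}\right)^{2} = \frac{1212201}{1936}$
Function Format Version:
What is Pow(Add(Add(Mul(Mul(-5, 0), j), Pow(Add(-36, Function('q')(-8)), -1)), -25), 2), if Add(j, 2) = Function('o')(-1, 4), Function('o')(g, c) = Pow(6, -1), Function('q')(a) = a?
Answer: Rational(1212201, 1936) ≈ 626.14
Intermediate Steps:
Function('o')(g, c) = Rational(1, 6)
j = Rational(-11, 6) (j = Add(-2, Rational(1, 6)) = Rational(-11, 6) ≈ -1.8333)
Pow(Add(Add(Mul(Mul(-5, 0), j), Pow(Add(-36, Function('q')(-8)), -1)), -25), 2) = Pow(Add(Add(Mul(Mul(-5, 0), Rational(-11, 6)), Pow(Add(-36, -8), -1)), -25), 2) = Pow(Add(Add(Mul(0, Rational(-11, 6)), Pow(-44, -1)), -25), 2) = Pow(Add(Add(0, Rational(-1, 44)), -25), 2) = Pow(Add(Rational(-1, 44), -25), 2) = Pow(Rational(-1101, 44), 2) = Rational(1212201, 1936)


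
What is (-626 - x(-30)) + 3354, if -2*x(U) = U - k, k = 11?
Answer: 5415/2 ≈ 2707.5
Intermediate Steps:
x(U) = 11/2 - U/2 (x(U) = -(U - 1*11)/2 = -(U - 11)/2 = -(-11 + U)/2 = 11/2 - U/2)
(-626 - x(-30)) + 3354 = (-626 - (11/2 - 1/2*(-30))) + 3354 = (-626 - (11/2 + 15)) + 3354 = (-626 - 1*41/2) + 3354 = (-626 - 41/2) + 3354 = -1293/2 + 3354 = 5415/2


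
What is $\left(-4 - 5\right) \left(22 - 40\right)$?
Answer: $162$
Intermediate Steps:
$\left(-4 - 5\right) \left(22 - 40\right) = \left(-9\right) \left(-18\right) = 162$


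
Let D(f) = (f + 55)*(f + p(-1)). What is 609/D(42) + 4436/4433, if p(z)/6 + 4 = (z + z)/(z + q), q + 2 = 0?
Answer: 1106011/860002 ≈ 1.2861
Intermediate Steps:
q = -2 (q = -2 + 0 = -2)
p(z) = -24 + 12*z/(-2 + z) (p(z) = -24 + 6*((z + z)/(z - 2)) = -24 + 6*((2*z)/(-2 + z)) = -24 + 6*(2*z/(-2 + z)) = -24 + 12*z/(-2 + z))
D(f) = (-20 + f)*(55 + f) (D(f) = (f + 55)*(f + 12*(4 - 1*(-1))/(-2 - 1)) = (55 + f)*(f + 12*(4 + 1)/(-3)) = (55 + f)*(f + 12*(-⅓)*5) = (55 + f)*(f - 20) = (55 + f)*(-20 + f) = (-20 + f)*(55 + f))
609/D(42) + 4436/4433 = 609/(-1100 + 42² + 35*42) + 4436/4433 = 609/(-1100 + 1764 + 1470) + 4436*(1/4433) = 609/2134 + 4436/4433 = 1106011/860002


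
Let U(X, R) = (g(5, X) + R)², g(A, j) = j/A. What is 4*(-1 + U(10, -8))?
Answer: 140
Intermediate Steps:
U(X, R) = (R + X/5)² (U(X, R) = (X/5 + R)² = (R + X/5)²)
4*(-1 + U(10, -8)) = 4*(-1 + (10 + 5*(-8))²/25) = 4*(-1 + (10 - 40)²/25) = 4*(-1 + (1/25)*(-30)²) = 4*(-1 + (1/25)*900) = 4*(-1 + 36) = 4*35 = 140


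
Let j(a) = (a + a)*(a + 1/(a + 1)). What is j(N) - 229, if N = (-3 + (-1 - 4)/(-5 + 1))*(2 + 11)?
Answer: 562519/696 ≈ 808.22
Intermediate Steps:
N = -91/4 (N = (-3 - 5/(-4))*13 = (-3 - 5*(-¼))*13 = (-3 + 5/4)*13 = -7/4*13 = -91/4 ≈ -22.750)
j(a) = 2*a*(a + 1/(1 + a)) (j(a) = (2*a)*(a + 1/(1 + a)) = 2*a*(a + 1/(1 + a)))
j(N) - 229 = 2*(-91/4)*(1 - 91/4 + (-91/4)²)/(1 - 91/4) - 229 = 2*(-91/4)*(1 - 91/4 + 8281/16)/(-87/4) - 229 = 2*(-91/4)*(-4/87)*(7933/16) - 229 = 721903/696 - 229 = 562519/696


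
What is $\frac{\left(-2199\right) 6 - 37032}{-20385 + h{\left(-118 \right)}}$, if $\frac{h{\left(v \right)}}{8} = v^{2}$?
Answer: $- \frac{50226}{91007} \approx -0.55189$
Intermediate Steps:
$h{\left(v \right)} = 8 v^{2}$
$\frac{\left(-2199\right) 6 - 37032}{-20385 + h{\left(-118 \right)}} = \frac{\left(-2199\right) 6 - 37032}{-20385 + 8 \left(-118\right)^{2}} = \frac{-13194 - 37032}{-20385 + 8 \cdot 13924} = - \frac{50226}{-20385 + 111392} = - \frac{50226}{91007}$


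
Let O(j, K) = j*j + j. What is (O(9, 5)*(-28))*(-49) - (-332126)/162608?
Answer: 10039583983/81304 ≈ 1.2348e+5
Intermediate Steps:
O(j, K) = j + j**2 (O(j, K) = j**2 + j = j + j**2)
(O(9, 5)*(-28))*(-49) - (-332126)/162608 = ((9*(1 + 9))*(-28))*(-49) - (-332126)/162608 = ((9*10)*(-28))*(-49) - (-332126)/162608 = (90*(-28))*(-49) - 1*(-166063/81304) = -2520*(-49) + 166063/81304 = 123480 + 166063/81304 = 10039583983/81304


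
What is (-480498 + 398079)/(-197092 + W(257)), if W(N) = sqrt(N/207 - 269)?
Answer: 240180999174/574354867391 + 247257*I*sqrt(1274798)/8040968143474 ≈ 0.41818 + 3.4718e-5*I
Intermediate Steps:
W(N) = sqrt(-269 + N/207) (W(N) = sqrt(N*(1/207) - 269) = sqrt(N/207 - 269) = sqrt(-269 + N/207))
(-480498 + 398079)/(-197092 + W(257)) = (-480498 + 398079)/(-197092 + sqrt(-1280709 + 23*257)/69) = -82419/(-197092 + sqrt(-1280709 + 5911)/69) = -82419/(-197092 + sqrt(-1274798)/69) = -82419/(-197092 + (I*sqrt(1274798))/69) = -82419/(-197092 + I*sqrt(1274798)/69)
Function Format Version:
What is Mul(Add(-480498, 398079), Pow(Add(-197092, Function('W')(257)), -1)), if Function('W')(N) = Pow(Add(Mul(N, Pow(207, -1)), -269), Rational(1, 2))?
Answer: Add(Rational(240180999174, 574354867391), Mul(Rational(247257, 8040968143474), I, Pow(1274798, Rational(1, 2)))) ≈ Add(0.41818, Mul(3.4718e-5, I))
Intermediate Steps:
Function('W')(N) = Pow(Add(-269, Mul(Rational(1, 207), N)), Rational(1, 2)) (Function('W')(N) = Pow(Add(Mul(N, Rational(1, 207)), -269), Rational(1, 2)) = Pow(Add(Mul(Rational(1, 207), N), -269), Rational(1, 2)) = Pow(Add(-269, Mul(Rational(1, 207), N)), Rational(1, 2)))
Mul(Add(-480498, 398079), Pow(Add(-197092, Function('W')(257)), -1)) = Mul(Add(-480498, 398079), Pow(Add(-197092, Mul(Rational(1, 69), Pow(Add(-1280709, Mul(23, 257)), Rational(1, 2)))), -1)) = Mul(-82419, Pow(Add(-197092, Mul(Rational(1, 69), Pow(Add(-1280709, 5911), Rational(1, 2)))), -1)) = Mul(-82419, Pow(Add(-197092, Mul(Rational(1, 69), Pow(-1274798, Rational(1, 2)))), -1)) = Mul(-82419, Pow(Add(-197092, Mul(Rational(1, 69), Mul(I, Pow(1274798, Rational(1, 2))))), -1)) = Mul(-82419, Pow(Add(-197092, Mul(Rational(1, 69), I, Pow(1274798, Rational(1, 2)))), -1))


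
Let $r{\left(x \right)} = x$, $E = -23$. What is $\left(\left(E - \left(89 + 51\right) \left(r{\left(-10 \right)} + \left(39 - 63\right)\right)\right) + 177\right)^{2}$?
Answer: $24147396$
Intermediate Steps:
$\left(\left(E - \left(89 + 51\right) \left(r{\left(-10 \right)} + \left(39 - 63\right)\right)\right) + 177\right)^{2} = \left(\left(-23 - \left(89 + 51\right) \left(-10 + \left(39 - 63\right)\right)\right) + 177\right)^{2} = \left(\left(-23 - 140 \left(-10 - 24\right)\right) + 177\right)^{2} = \left(\left(-23 - 140 \left(-34\right)\right) + 177\right)^{2} = \left(\left(-23 - -4760\right) + 177\right)^{2} = \left(\left(-23 + 4760\right) + 177\right)^{2} = \left(4737 + 177\right)^{2} = 4914^{2} = 24147396$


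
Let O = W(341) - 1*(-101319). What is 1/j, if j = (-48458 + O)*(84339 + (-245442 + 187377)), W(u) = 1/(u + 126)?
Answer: 467/648602276112 ≈ 7.2001e-10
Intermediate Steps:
W(u) = 1/(126 + u)
O = 47315974/467 (O = 1/(126 + 341) - 1*(-101319) = 1/467 + 101319 = 47315974/467 ≈ 1.0132e+5)
j = 648602276112/467 (j = (-48458 + 47315974/467)*(84339 + (-245442 + 187377)) = 24686088*(84339 - 58065)/467 = (24686088/467)*26274 = 648602276112/467 ≈ 1.3889e+9)
1/j = 1/(648602276112/467) = 467/648602276112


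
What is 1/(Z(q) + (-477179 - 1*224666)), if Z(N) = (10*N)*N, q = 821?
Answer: 1/6038565 ≈ 1.6560e-7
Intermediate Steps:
Z(N) = 10*N**2
1/(Z(q) + (-477179 - 1*224666)) = 1/(10*821**2 + (-477179 - 1*224666)) = 1/(10*674041 + (-477179 - 224666)) = 1/(6740410 - 701845) = 1/6038565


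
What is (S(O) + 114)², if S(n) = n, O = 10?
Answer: 15376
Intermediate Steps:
(S(O) + 114)² = (10 + 114)² = 124² = 15376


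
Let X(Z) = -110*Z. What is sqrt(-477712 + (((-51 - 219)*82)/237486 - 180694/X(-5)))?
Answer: I*sqrt(2265498148845890387)/2176955 ≈ 691.41*I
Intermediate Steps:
sqrt(-477712 + (((-51 - 219)*82)/237486 - 180694/X(-5))) = sqrt(-477712 + (((-51 - 219)*82)/237486 - 180694/((-110*(-5))))) = sqrt(-477712 + (-270*82*(1/237486) - 180694/550)) = sqrt(-477712 + (-22140*1/237486 - 180694*1/550)) = sqrt(-477712 + (-3690/39581 - 90347/275)) = sqrt(-477712 - 3577039357/10884775) = sqrt(-5203364674157/10884775) = I*sqrt(2265498148845890387)/2176955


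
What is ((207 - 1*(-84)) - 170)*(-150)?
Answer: -18150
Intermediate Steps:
((207 - 1*(-84)) - 170)*(-150) = ((207 + 84) - 170)*(-150) = (291 - 170)*(-150) = 121*(-150) = -18150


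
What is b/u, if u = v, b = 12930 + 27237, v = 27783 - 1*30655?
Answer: -40167/2872 ≈ -13.986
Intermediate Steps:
v = -2872 (v = 27783 - 30655 = -2872)
b = 40167
u = -2872
b/u = 40167/(-2872) = 40167*(-1/2872) = -40167/2872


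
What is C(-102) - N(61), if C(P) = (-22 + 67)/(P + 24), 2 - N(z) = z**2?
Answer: 96679/26 ≈ 3718.4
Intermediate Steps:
N(z) = 2 - z**2
C(P) = 45/(24 + P)
C(-102) - N(61) = 45/(24 - 102) - (2 - 1*61**2) = 45/(-78) - (2 - 1*3721) = 45*(-1/78) - (2 - 3721) = -15/26 - 1*(-3719) = -15/26 + 3719 = 96679/26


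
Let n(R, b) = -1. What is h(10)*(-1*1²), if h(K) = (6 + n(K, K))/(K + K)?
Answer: -¼ ≈ -0.25000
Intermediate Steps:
h(K) = 5/(2*K) (h(K) = (6 - 1)/(K + K) = 5/((2*K)) = 5*(1/(2*K)) = 5/(2*K))
h(10)*(-1*1²) = ((5/2)/10)*(-1*1²) = ((5/2)*(⅒))*(-1*1) = (¼)*(-1) = -¼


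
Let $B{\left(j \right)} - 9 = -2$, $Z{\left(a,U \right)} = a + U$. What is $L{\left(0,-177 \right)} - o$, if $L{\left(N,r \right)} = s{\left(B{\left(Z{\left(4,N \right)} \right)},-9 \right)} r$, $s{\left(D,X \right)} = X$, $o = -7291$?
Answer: $8884$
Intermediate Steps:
$Z{\left(a,U \right)} = U + a$
$B{\left(j \right)} = 7$ ($B{\left(j \right)} = 9 - 2 = 7$)
$L{\left(N,r \right)} = - 9 r$
$L{\left(0,-177 \right)} - o = \left(-9\right) \left(-177\right) - -7291 = 1593 + 7291 = 8884$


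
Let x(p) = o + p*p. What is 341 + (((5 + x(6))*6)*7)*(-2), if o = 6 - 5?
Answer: -3187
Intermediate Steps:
o = 1
x(p) = 1 + p² (x(p) = 1 + p*p = 1 + p²)
341 + (((5 + x(6))*6)*7)*(-2) = 341 + (((5 + (1 + 6²))*6)*7)*(-2) = 341 + (((5 + (1 + 36))*6)*7)*(-2) = 341 + (((5 + 37)*6)*7)*(-2) = 341 + ((42*6)*7)*(-2) = 341 + (252*7)*(-2) = 341 + 1764*(-2) = 341 - 3528 = -3187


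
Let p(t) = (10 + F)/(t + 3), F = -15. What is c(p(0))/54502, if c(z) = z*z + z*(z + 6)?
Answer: -20/245259 ≈ -8.1546e-5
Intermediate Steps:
p(t) = -5/(3 + t) (p(t) = (10 - 15)/(t + 3) = -5/(3 + t))
c(z) = z² + z*(6 + z)
c(p(0))/54502 = (2*(-5/(3 + 0))*(3 - 5/(3 + 0)))/54502 = (2*(-5/3)*(3 - 5/3))*(1/54502) = (2*(-5/3)*(4/3))*(1/54502) = -40/9*1/54502 = -20/245259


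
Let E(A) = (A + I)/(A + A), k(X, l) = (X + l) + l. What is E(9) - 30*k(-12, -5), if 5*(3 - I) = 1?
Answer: 59459/90 ≈ 660.66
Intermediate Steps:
I = 14/5 (I = 3 - 1/5*1 = 3 - 1/5 = 14/5 ≈ 2.8000)
k(X, l) = X + 2*l
E(A) = (14/5 + A)/(2*A) (E(A) = (A + 14/5)/(A + A) = (14/5 + A)/((2*A)) = (14/5 + A)*(1/(2*A)) = (14/5 + A)/(2*A))
E(9) - 30*k(-12, -5) = (1/10)*(14 + 5*9)/9 - 30*(-12 + 2*(-5)) = (1/10)*(1/9)*(14 + 45) - 30*(-12 - 10) = (1/10)*(1/9)*59 - 30*(-22) = 59/90 + 660 = 59459/90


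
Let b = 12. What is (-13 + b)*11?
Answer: -11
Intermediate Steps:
(-13 + b)*11 = (-13 + 12)*11 = -1*11 = -11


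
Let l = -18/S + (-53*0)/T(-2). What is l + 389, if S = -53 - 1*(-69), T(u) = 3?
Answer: 3103/8 ≈ 387.88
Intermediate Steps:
S = 16 (S = -53 + 69 = 16)
l = -9/8 (l = -18/16 - 53*0/3 = -18*1/16 + 0*(⅓) = -9/8 + 0 = -9/8 ≈ -1.1250)
l + 389 = -9/8 + 389 = 3103/8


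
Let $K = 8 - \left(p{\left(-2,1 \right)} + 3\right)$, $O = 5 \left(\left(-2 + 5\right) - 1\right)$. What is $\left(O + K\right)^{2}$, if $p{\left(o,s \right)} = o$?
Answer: $289$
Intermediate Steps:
$O = 10$ ($O = 5 \left(3 - 1\right) = 5 \cdot 2 = 10$)
$K = 7$ ($K = 8 - \left(-2 + 3\right) = 8 - 1 = 7$)
$\left(O + K\right)^{2} = \left(10 + 7\right)^{2} = 17^{2} = 289$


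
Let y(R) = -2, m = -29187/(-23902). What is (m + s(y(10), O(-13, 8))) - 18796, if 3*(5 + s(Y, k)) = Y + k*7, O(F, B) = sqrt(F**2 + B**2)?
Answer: -1348104749/71706 + 7*sqrt(233)/3 ≈ -18765.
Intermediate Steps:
m = 29187/23902 (m = -29187*(-1/23902) = 29187/23902 ≈ 1.2211)
O(F, B) = sqrt(B**2 + F**2)
s(Y, k) = -5 + Y/3 + 7*k/3 (s(Y, k) = -5 + (Y + k*7)/3 = -5 + (Y + 7*k)/3 = -5 + (Y/3 + 7*k/3) = -5 + Y/3 + 7*k/3)
(m + s(y(10), O(-13, 8))) - 18796 = (29187/23902 + (-5 + (1/3)*(-2) + 7*sqrt(8**2 + (-13)**2)/3)) - 18796 = (29187/23902 + (-5 - 2/3 + 7*sqrt(64 + 169)/3)) - 18796 = (29187/23902 + (-5 - 2/3 + 7*sqrt(233)/3)) - 18796 = (29187/23902 + (-17/3 + 7*sqrt(233)/3)) - 18796 = (-318773/71706 + 7*sqrt(233)/3) - 18796 = -1348104749/71706 + 7*sqrt(233)/3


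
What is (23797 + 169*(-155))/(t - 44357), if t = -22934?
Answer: 2398/67291 ≈ 0.035636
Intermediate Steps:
(23797 + 169*(-155))/(t - 44357) = (23797 + 169*(-155))/(-22934 - 44357) = (23797 - 26195)/(-67291) = -2398*(-1/67291) = 2398/67291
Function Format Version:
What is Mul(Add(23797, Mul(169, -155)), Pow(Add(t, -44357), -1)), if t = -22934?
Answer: Rational(2398, 67291) ≈ 0.035636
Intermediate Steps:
Mul(Add(23797, Mul(169, -155)), Pow(Add(t, -44357), -1)) = Mul(Add(23797, Mul(169, -155)), Pow(Add(-22934, -44357), -1)) = Mul(Add(23797, -26195), Pow(-67291, -1)) = Mul(-2398, Rational(-1, 67291)) = Rational(2398, 67291)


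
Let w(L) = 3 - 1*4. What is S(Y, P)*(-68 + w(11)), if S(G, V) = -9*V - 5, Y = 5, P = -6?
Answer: -3381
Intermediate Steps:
w(L) = -1 (w(L) = 3 - 4 = -1)
S(G, V) = -5 - 9*V
S(Y, P)*(-68 + w(11)) = (-5 - 9*(-6))*(-68 - 1) = (-5 + 54)*(-69) = 49*(-69) = -3381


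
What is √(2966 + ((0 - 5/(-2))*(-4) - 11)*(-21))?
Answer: √3407 ≈ 58.370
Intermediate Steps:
√(2966 + ((0 - 5/(-2))*(-4) - 11)*(-21)) = √(2966 + ((0 - 5*(-½))*(-4) - 11)*(-21)) = √(2966 + ((0 + 5/2)*(-4) - 11)*(-21)) = √(2966 + ((5/2)*(-4) - 11)*(-21)) = √(2966 + (-10 - 11)*(-21)) = √(2966 - 21*(-21)) = √(2966 + 441) = √3407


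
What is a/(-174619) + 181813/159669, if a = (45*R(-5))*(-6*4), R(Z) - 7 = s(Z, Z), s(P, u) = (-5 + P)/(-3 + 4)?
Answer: 31230676687/27881241111 ≈ 1.1201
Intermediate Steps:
s(P, u) = -5 + P (s(P, u) = (-5 + P)/1 = (-5 + P)*1 = -5 + P)
R(Z) = 2 + Z (R(Z) = 7 + (-5 + Z) = 2 + Z)
a = 3240 (a = (45*(2 - 5))*(-6*4) = (45*(-3))*(-24) = -135*(-24) = 3240)
a/(-174619) + 181813/159669 = 3240/(-174619) + 181813/159669 = 3240*(-1/174619) + 181813*(1/159669) = -3240/174619 + 181813/159669 = 31230676687/27881241111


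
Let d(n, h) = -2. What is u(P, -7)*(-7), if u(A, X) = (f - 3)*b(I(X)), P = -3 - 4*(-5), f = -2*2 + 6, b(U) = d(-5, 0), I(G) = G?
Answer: -14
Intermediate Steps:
b(U) = -2
f = 2 (f = -4 + 6 = 2)
P = 17 (P = -3 + 20 = 17)
u(A, X) = 2 (u(A, X) = (2 - 3)*(-2) = -1*(-2) = 2)
u(P, -7)*(-7) = 2*(-7) = -14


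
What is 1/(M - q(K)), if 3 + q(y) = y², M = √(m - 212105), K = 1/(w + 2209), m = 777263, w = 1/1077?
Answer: -32036596932019989737005348/6035150652121521381461533938109 + 32036599120453495171418896*√565158/18105451956364564144384601814327 ≈ 0.0013249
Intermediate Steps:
w = 1/1077 ≈ 0.00092851
K = 1077/2379094 (K = 1/(1/1077 + 2209) = 1/(2379094/1077) = 1077/2379094 ≈ 0.00045269)
M = √565158 (M = √(777263 - 212105) = √565158 ≈ 751.77)
q(y) = -3 + y²
1/(M - q(K)) = 1/(√565158 - (-3 + (1077/2379094)²)) = 1/(√565158 - (-3 + 1159929/5660088260836)) = 1/(√565158 - 1*(-16980263622579/5660088260836)) = 1/(√565158 + 16980263622579/5660088260836) = 1/(16980263622579/5660088260836 + √565158)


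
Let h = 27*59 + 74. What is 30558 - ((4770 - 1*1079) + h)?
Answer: 25200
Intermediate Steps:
h = 1667 (h = 1593 + 74 = 1667)
30558 - ((4770 - 1*1079) + h) = 30558 - ((4770 - 1*1079) + 1667) = 30558 - ((4770 - 1079) + 1667) = 30558 - (3691 + 1667) = 30558 - 1*5358 = 30558 - 5358 = 25200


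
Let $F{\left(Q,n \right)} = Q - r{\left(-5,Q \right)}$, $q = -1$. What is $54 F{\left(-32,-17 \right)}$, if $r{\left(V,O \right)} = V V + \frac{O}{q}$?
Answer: $-4806$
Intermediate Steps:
$r{\left(V,O \right)} = V^{2} - O$ ($r{\left(V,O \right)} = V V + \frac{O}{-1} = V^{2} - O$)
$F{\left(Q,n \right)} = -25 + 2 Q$ ($F{\left(Q,n \right)} = Q - \left(\left(-5\right)^{2} - Q\right) = Q - \left(25 - Q\right) = Q + \left(-25 + Q\right) = -25 + 2 Q$)
$54 F{\left(-32,-17 \right)} = 54 \left(-25 + 2 \left(-32\right)\right) = 54 \left(-25 - 64\right) = 54 \left(-89\right) = -4806$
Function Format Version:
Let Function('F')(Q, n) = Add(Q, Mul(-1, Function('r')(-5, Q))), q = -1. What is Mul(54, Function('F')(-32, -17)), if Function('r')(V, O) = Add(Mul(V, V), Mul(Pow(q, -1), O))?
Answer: -4806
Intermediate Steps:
Function('r')(V, O) = Add(Pow(V, 2), Mul(-1, O)) (Function('r')(V, O) = Add(Mul(V, V), Mul(Pow(-1, -1), O)) = Add(Pow(V, 2), Mul(-1, O)))
Function('F')(Q, n) = Add(-25, Mul(2, Q)) (Function('F')(Q, n) = Add(Q, Mul(-1, Add(Pow(-5, 2), Mul(-1, Q)))) = Add(Q, Mul(-1, Add(25, Mul(-1, Q)))) = Add(Q, Add(-25, Q)) = Add(-25, Mul(2, Q)))
Mul(54, Function('F')(-32, -17)) = Mul(54, Add(-25, Mul(2, -32))) = Mul(54, Add(-25, -64)) = Mul(54, -89) = -4806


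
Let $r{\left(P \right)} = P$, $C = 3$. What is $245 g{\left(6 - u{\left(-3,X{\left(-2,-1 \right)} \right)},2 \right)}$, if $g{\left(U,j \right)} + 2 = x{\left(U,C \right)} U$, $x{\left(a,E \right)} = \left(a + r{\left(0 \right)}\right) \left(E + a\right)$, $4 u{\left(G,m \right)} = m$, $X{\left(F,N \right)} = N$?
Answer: $\frac{5634265}{64} \approx 88035.0$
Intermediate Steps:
$u{\left(G,m \right)} = \frac{m}{4}$
$x{\left(a,E \right)} = a \left(E + a\right)$ ($x{\left(a,E \right)} = \left(a + 0\right) \left(E + a\right) = a \left(E + a\right)$)
$g{\left(U,j \right)} = -2 + U^{2} \left(3 + U\right)$ ($g{\left(U,j \right)} = -2 + U \left(3 + U\right) U = -2 + U^{2} \left(3 + U\right)$)
$245 g{\left(6 - u{\left(-3,X{\left(-2,-1 \right)} \right)},2 \right)} = 245 \left(-2 + \left(6 - \frac{1}{4} \left(-1\right)\right)^{2} \left(3 + \left(6 - \frac{1}{4} \left(-1\right)\right)\right)\right) = 245 \left(-2 + \left(6 - - \frac{1}{4}\right)^{2} \left(3 + \left(6 - - \frac{1}{4}\right)\right)\right) = 245 \left(-2 + \left(6 + \frac{1}{4}\right)^{2} \left(3 + \left(6 + \frac{1}{4}\right)\right)\right) = 245 \left(-2 + \left(\frac{25}{4}\right)^{2} \left(3 + \frac{25}{4}\right)\right) = 245 \left(-2 + \frac{625}{16} \cdot \frac{37}{4}\right) = 245 \left(-2 + \frac{23125}{64}\right) = 245 \cdot \frac{22997}{64} = \frac{5634265}{64}$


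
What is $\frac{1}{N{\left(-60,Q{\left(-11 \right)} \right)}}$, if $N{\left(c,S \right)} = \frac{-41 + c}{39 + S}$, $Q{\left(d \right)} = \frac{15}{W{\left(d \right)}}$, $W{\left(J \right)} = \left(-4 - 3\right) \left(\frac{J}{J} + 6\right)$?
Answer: $- \frac{1896}{4949} \approx -0.38311$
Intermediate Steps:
$W{\left(J \right)} = -49$ ($W{\left(J \right)} = - 7 \left(1 + 6\right) = \left(-7\right) 7 = -49$)
$Q{\left(d \right)} = - \frac{15}{49}$ ($Q{\left(d \right)} = \frac{15}{-49} = 15 \left(- \frac{1}{49}\right) = - \frac{15}{49}$)
$N{\left(c,S \right)} = \frac{-41 + c}{39 + S}$
$\frac{1}{N{\left(-60,Q{\left(-11 \right)} \right)}} = \frac{1}{\frac{1}{39 - \frac{15}{49}} \left(-41 - 60\right)} = \frac{1}{\frac{1}{\frac{1896}{49}} \left(-101\right)} = \frac{1}{\frac{49}{1896} \left(-101\right)} = \frac{1}{- \frac{4949}{1896}} = - \frac{1896}{4949}$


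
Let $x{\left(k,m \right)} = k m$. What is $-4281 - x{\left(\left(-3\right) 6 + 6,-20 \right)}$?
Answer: $-4521$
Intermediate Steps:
$-4281 - x{\left(\left(-3\right) 6 + 6,-20 \right)} = -4281 - \left(\left(-3\right) 6 + 6\right) \left(-20\right) = -4281 - \left(-18 + 6\right) \left(-20\right) = -4281 - \left(-12\right) \left(-20\right) = -4281 - 240 = -4521$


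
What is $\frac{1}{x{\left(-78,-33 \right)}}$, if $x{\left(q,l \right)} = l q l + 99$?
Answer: $- \frac{1}{84843} \approx -1.1786 \cdot 10^{-5}$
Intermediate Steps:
$x{\left(q,l \right)} = 99 + q l^{2}$ ($x{\left(q,l \right)} = q l^{2} + 99 = 99 + q l^{2}$)
$\frac{1}{x{\left(-78,-33 \right)}} = \frac{1}{99 - 78 \left(-33\right)^{2}} = \frac{1}{99 - 84942} = \frac{1}{-84843} = - \frac{1}{84843}$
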